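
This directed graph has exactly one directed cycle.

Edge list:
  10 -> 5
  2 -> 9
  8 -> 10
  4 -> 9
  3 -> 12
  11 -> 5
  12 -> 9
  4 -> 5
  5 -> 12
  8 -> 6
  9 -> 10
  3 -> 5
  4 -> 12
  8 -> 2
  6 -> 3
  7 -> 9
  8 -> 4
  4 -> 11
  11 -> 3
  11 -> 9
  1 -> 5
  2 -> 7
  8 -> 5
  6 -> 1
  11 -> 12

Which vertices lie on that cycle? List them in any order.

5, 9, 10, 12

DFS with gray/black marking from 10:
10 gray
  5 gray
    12 gray
      9 gray
        9→10: 10 is gray → back edge
Back edge closes the cycle 10 → 5 → 12 → 9 → 10; its vertices are {5, 9, 10, 12}.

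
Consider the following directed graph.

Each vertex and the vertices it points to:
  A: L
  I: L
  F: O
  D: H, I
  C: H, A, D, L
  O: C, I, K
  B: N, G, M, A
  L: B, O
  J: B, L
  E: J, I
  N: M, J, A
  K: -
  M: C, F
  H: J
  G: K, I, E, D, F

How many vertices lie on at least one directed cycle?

14

A vertex is on a directed cycle iff it belongs to a strongly connected component of size ≥ 2 (or has a self-loop).
The vertices on cycles are {A, B, C, D, E, F, G, H, I, J, L, M, N, O} — 14 in total.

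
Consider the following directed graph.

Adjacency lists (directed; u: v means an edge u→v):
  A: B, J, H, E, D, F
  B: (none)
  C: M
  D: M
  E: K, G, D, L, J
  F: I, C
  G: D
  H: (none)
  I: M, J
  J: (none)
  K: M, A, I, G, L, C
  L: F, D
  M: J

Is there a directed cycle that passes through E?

E is on a cycle iff E can reach itself via ≥1 edge.
E → K → A → E — yes.

Yes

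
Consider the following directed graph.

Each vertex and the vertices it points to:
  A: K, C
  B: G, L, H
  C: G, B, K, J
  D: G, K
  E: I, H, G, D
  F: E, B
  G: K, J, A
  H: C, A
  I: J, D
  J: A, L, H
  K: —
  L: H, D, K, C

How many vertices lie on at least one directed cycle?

8

A vertex is on a directed cycle iff it belongs to a strongly connected component of size ≥ 2 (or has a self-loop).
The vertices on cycles are {A, B, C, D, G, H, J, L} — 8 in total.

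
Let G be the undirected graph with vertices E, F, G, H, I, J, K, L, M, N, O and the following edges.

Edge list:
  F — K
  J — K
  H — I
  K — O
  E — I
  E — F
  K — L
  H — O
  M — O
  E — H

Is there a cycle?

Yes

DFS, tracking each vertex's parent; an edge to a visited non-parent vertex closes a cycle.
Start from L:
visit L (parent –)
  visit K (parent L)
    visit J (parent K)
      J–K: parent, skip
    visit F (parent K)
      F–K: parent, skip
      visit E (parent F)
        visit H (parent E)
          H–E: parent, skip
          visit I (parent H)
            I–H: parent, skip
            I–E: E visited and ≠ parent → cycle
Cycle: E – H – I – E.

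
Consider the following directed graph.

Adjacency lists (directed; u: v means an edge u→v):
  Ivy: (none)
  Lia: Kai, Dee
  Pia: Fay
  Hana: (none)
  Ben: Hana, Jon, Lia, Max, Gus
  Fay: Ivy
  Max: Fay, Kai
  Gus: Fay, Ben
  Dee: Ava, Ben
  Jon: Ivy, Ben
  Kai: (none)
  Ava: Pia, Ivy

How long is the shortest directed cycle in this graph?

For each vertex v, BFS finds the shortest path from v back to v.
The shortest such closed walk is Ben → Jon → Ben, length 2.

2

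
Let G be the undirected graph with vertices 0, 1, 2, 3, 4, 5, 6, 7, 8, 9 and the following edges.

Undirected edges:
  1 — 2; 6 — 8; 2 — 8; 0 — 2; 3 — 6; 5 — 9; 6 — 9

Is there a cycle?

No

DFS, tracking each vertex's parent; an edge to a visited non-parent vertex closes a cycle.
Start from 1:
visit 1 (parent –)
  visit 2 (parent 1)
    visit 0 (parent 2)
      0–2: parent, skip
    2–1: parent, skip
    visit 8 (parent 2)
      8–2: parent, skip
      visit 6 (parent 8)
        visit 3 (parent 6)
          3–6: parent, skip
        visit 9 (parent 6)
          visit 5 (parent 9)
            5–9: parent, skip
          9–6: parent, skip
        6–8: parent, skip
visit 4 (parent –)
visit 7 (parent –)
No non-parent visited neighbor found — the graph is a forest.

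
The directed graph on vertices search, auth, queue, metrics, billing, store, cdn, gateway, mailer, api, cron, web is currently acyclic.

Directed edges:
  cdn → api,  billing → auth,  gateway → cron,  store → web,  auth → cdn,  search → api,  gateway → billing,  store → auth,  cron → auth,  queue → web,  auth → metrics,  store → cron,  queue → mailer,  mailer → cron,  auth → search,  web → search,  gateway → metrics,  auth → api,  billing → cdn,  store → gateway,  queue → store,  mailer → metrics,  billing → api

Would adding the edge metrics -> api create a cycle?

Adding metrics→api creates a cycle iff api can already reach metrics.
Explore from api: no path reaches metrics. The graph stays acyclic.

No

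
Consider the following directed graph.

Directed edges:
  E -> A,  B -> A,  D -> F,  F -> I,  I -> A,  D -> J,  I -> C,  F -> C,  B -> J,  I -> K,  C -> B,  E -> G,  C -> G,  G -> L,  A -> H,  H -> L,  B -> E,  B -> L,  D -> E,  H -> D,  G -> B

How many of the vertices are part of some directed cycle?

9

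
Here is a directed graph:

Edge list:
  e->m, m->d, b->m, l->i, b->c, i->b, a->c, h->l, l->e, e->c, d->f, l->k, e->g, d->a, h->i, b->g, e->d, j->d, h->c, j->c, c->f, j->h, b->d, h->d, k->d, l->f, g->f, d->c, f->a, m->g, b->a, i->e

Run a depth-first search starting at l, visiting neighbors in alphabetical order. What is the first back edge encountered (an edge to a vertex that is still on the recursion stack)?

a→c

DFS from l (visiting neighbors in alphabetical order); mark gray on enter, black on exit:
l gray
  e gray
    c gray
      f gray
        a gray
          a→c: c is gray → back edge
First back edge: a → c.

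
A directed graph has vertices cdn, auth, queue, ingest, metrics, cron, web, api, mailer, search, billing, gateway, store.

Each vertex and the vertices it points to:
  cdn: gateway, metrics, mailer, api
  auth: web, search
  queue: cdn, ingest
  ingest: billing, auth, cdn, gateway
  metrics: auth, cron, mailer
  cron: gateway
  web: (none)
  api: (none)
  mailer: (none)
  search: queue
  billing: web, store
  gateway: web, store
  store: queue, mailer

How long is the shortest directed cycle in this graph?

4

For each vertex v, BFS finds the shortest path from v back to v.
The shortest such closed walk is queue → ingest → auth → search → queue, length 4.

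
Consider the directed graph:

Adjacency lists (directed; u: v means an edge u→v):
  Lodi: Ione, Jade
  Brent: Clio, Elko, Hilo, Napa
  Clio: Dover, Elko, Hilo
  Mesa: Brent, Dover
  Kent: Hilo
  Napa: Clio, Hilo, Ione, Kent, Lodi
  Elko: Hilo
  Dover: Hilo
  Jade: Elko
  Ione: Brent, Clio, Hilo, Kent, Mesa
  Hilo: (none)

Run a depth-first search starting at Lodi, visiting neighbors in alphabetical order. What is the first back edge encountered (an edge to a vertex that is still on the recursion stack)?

DFS from Lodi (visiting neighbors in alphabetical order); mark gray on enter, black on exit:
Lodi gray
  Ione gray
    Brent gray
      Clio gray
        Dover gray
          Hilo gray
          Hilo black
        Dover black
        Elko gray
          Elko→Hilo: Hilo black — skip
        Elko black
        Clio→Hilo: Hilo black — skip
      Clio black
      Brent→Elko: Elko black — skip
      Brent→Hilo: Hilo black — skip
      Napa gray
        Napa→Clio: Clio black — skip
        Napa→Hilo: Hilo black — skip
        Napa→Ione: Ione is gray → back edge
First back edge: Napa → Ione.

Napa->Ione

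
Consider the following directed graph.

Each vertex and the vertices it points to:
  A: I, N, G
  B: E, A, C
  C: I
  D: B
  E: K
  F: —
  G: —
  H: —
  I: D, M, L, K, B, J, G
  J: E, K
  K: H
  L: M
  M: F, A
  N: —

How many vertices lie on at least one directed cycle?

A vertex is on a directed cycle iff it belongs to a strongly connected component of size ≥ 2 (or has a self-loop).
The vertices on cycles are {A, B, C, D, I, L, M} — 7 in total.

7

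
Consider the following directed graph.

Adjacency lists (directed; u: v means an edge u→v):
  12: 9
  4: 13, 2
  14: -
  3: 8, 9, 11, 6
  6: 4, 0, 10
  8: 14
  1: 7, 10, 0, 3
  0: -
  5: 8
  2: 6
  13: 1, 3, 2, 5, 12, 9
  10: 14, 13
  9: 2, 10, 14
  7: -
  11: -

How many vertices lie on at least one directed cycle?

9

A vertex is on a directed cycle iff it belongs to a strongly connected component of size ≥ 2 (or has a self-loop).
The vertices on cycles are {1, 2, 3, 4, 6, 9, 10, 12, 13} — 9 in total.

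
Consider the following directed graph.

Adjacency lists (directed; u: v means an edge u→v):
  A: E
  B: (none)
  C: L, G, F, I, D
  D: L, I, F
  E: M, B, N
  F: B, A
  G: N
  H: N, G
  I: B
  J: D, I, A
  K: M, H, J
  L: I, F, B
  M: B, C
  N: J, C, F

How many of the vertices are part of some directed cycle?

10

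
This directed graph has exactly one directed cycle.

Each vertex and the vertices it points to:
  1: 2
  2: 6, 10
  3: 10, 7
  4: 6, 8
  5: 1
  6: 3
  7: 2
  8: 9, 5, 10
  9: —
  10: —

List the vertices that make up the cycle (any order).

2, 3, 6, 7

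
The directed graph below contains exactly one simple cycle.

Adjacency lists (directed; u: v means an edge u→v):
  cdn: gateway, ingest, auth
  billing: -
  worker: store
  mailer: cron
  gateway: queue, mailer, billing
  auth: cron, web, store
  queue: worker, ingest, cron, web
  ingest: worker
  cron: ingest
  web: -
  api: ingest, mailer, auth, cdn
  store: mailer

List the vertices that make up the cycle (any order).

cron, store, ingest, mailer, worker

DFS with gray/black marking from store:
store gray
  mailer gray
    cron gray
      ingest gray
        worker gray
          worker→store: store is gray → back edge
Back edge closes the cycle store → mailer → cron → ingest → worker → store; its vertices are {cron, store, ingest, mailer, worker}.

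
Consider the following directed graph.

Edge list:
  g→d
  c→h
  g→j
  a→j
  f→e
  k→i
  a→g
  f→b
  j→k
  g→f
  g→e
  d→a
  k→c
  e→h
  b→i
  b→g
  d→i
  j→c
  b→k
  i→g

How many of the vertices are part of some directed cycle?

8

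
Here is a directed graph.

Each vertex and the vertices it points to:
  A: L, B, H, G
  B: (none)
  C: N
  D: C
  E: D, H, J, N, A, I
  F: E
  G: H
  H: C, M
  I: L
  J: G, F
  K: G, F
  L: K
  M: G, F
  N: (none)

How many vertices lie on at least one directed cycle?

10

A vertex is on a directed cycle iff it belongs to a strongly connected component of size ≥ 2 (or has a self-loop).
The vertices on cycles are {A, E, F, G, H, I, J, K, L, M} — 10 in total.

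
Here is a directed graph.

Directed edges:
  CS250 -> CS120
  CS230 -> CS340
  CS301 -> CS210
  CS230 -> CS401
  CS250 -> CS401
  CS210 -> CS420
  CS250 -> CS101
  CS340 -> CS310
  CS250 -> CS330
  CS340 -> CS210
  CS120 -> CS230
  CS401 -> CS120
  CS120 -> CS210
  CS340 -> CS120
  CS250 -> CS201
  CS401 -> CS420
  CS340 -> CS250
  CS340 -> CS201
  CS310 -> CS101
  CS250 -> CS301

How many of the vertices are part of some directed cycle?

A vertex is on a directed cycle iff it belongs to a strongly connected component of size ≥ 2 (or has a self-loop).
The vertices on cycles are {CS120, CS230, CS250, CS340, CS401} — 5 in total.

5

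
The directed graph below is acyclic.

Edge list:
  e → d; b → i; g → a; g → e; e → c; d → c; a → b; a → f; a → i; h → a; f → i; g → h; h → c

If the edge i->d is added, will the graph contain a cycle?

Adding i→d creates a cycle iff d can already reach i.
Explore from d: no path reaches i. The graph stays acyclic.

No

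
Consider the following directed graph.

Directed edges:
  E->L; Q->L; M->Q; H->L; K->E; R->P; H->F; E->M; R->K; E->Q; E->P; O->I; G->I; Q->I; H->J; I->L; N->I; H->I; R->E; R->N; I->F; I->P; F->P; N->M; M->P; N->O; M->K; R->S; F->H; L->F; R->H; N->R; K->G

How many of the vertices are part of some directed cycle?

A vertex is on a directed cycle iff it belongs to a strongly connected component of size ≥ 2 (or has a self-loop).
The vertices on cycles are {E, F, H, I, K, L, M, N, R} — 9 in total.

9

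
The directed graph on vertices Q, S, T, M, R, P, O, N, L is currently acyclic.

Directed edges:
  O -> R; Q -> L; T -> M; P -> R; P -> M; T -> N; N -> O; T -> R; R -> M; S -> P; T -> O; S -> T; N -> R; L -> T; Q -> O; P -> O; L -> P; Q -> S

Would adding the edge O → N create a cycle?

Yes

Adding O→N creates a cycle iff N can already reach O.
Path from N: N → O.
So N → … → O → N is a cycle.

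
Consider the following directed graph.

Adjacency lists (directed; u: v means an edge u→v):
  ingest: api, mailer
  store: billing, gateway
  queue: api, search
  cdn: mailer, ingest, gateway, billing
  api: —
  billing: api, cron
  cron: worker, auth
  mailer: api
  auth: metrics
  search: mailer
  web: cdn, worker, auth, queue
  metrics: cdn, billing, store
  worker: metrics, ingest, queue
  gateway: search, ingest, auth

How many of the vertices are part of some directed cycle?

8

A vertex is on a directed cycle iff it belongs to a strongly connected component of size ≥ 2 (or has a self-loop).
The vertices on cycles are {cdn, auth, cron, store, worker, billing, gateway, metrics} — 8 in total.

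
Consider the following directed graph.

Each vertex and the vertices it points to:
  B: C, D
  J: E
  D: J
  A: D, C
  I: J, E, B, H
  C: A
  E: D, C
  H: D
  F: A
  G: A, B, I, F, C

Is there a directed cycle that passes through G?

G lies on a cycle iff there is a path from G back to itself.
Exploring from G, it never reaches itself; equivalently, its strongly connected component is a singleton.

No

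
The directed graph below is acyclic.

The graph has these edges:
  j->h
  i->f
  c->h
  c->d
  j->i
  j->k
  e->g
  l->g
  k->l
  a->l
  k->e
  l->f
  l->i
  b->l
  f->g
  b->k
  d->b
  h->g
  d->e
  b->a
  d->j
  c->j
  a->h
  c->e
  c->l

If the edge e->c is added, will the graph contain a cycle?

Adding e→c creates a cycle iff c can already reach e.
Path from c: c → e.
So c → … → e → c is a cycle.

Yes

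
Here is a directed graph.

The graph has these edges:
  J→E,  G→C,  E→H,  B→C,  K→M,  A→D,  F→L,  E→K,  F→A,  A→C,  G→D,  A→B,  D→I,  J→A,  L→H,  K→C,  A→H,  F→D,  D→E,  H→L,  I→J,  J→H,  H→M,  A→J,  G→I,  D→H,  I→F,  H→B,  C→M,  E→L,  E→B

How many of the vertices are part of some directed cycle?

7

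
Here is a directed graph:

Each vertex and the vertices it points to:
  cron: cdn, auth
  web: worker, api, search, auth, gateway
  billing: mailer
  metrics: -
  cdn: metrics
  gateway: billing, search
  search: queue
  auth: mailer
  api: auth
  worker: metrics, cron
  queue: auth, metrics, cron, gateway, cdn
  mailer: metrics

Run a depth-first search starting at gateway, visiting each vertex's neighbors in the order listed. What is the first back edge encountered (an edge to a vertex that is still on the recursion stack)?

queue→gateway

DFS from gateway (visiting each vertex's neighbors in the order listed); mark gray on enter, black on exit:
gateway gray
  billing gray
    mailer gray
      metrics gray
      metrics black
    mailer black
  billing black
  search gray
    queue gray
      auth gray
        auth→mailer: mailer black — skip
      auth black
      queue→metrics: metrics black — skip
      cron gray
        cdn gray
          cdn→metrics: metrics black — skip
        cdn black
        cron→auth: auth black — skip
      cron black
      queue→gateway: gateway is gray → back edge
First back edge: queue → gateway.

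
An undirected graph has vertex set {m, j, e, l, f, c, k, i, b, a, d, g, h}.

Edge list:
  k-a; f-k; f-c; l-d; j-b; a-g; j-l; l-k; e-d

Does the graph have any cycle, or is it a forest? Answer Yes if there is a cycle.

DFS, tracking each vertex's parent; an edge to a visited non-parent vertex closes a cycle.
Start from e:
visit e (parent –)
  visit d (parent e)
    d–e: parent, skip
    visit l (parent d)
      visit k (parent l)
        visit a (parent k)
          visit g (parent a)
            g–a: parent, skip
          a–k: parent, skip
        k–l: parent, skip
        visit f (parent k)
          f–k: parent, skip
          visit c (parent f)
            c–f: parent, skip
      visit j (parent l)
        visit b (parent j)
          b–j: parent, skip
        j–l: parent, skip
      l–d: parent, skip
visit m (parent –)
visit i (parent –)
visit h (parent –)
No non-parent visited neighbor found — the graph is a forest.

No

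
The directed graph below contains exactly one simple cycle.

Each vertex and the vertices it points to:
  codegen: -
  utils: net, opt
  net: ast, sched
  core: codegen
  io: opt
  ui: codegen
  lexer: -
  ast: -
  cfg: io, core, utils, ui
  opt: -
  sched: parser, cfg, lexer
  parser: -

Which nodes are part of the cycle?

DFS with gray/black marking from utils:
utils gray
  net gray
    ast gray
    ast black
    sched gray
      parser gray
      parser black
      cfg gray
        io gray
          opt gray
          opt black
        io black
        core gray
          codegen gray
          codegen black
        core black
        cfg→utils: utils is gray → back edge
Back edge closes the cycle utils → net → sched → cfg → utils; its vertices are {cfg, net, sched, utils}.

cfg, net, sched, utils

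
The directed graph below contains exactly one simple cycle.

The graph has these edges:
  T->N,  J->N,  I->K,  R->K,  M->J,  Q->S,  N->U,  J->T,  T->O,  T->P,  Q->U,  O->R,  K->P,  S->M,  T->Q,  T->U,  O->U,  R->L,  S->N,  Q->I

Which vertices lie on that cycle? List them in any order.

J, M, Q, S, T

DFS with gray/black marking from T:
T gray
  U gray
  U black
  Q gray
    S gray
      M gray
        J gray
          J→T: T is gray → back edge
Back edge closes the cycle T → Q → S → M → J → T; its vertices are {J, M, Q, S, T}.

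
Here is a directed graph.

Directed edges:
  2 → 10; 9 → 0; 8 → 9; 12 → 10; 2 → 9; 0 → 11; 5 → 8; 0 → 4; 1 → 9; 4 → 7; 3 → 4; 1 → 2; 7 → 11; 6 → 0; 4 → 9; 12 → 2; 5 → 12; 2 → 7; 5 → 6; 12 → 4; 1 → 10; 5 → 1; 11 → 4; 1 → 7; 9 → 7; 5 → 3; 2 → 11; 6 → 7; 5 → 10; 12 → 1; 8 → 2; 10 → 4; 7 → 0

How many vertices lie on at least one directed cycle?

5

A vertex is on a directed cycle iff it belongs to a strongly connected component of size ≥ 2 (or has a self-loop).
The vertices on cycles are {0, 4, 7, 9, 11} — 5 in total.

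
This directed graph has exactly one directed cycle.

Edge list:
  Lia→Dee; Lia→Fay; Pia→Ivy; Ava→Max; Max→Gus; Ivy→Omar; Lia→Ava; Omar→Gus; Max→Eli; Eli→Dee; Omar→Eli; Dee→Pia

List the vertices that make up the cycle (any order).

Dee, Eli, Ivy, Pia, Omar

DFS with gray/black marking from Dee:
Dee gray
  Pia gray
    Ivy gray
      Omar gray
        Eli gray
          Eli→Dee: Dee is gray → back edge
Back edge closes the cycle Dee → Pia → Ivy → Omar → Eli → Dee; its vertices are {Dee, Eli, Ivy, Pia, Omar}.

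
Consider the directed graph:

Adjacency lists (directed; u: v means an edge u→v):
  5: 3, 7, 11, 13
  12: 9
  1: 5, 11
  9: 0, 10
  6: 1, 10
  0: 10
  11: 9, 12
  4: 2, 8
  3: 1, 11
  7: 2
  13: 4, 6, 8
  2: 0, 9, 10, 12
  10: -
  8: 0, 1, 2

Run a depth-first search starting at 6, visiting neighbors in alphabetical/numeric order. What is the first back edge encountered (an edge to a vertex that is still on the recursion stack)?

DFS from 6 (visiting neighbors in alphabetical/numeric order); mark gray on enter, black on exit:
6 gray
  1 gray
    5 gray
      3 gray
        3→1: 1 is gray → back edge
First back edge: 3 → 1.

3→1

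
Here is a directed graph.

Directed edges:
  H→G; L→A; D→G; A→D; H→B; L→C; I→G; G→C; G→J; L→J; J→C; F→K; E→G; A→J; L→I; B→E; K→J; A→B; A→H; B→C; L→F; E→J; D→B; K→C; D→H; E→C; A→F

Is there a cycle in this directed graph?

No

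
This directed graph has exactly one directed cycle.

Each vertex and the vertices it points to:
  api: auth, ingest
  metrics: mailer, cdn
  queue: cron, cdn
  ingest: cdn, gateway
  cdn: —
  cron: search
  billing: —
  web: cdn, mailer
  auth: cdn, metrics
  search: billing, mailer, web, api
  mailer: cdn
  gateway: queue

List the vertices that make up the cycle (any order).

api, cron, queue, ingest, search, gateway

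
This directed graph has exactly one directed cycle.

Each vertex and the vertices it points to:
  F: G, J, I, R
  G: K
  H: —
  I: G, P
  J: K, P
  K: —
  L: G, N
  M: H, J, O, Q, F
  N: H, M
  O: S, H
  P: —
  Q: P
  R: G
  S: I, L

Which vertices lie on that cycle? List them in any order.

L, M, N, O, S

DFS with gray/black marking from N:
N gray
  H gray
  H black
  M gray
    M→H: H black — skip
    J gray
      K gray
      K black
      P gray
      P black
    J black
    O gray
      S gray
        I gray
          G gray
            G→K: K black — skip
          G black
          I→P: P black — skip
        I black
        L gray
          L→G: G black — skip
          L→N: N is gray → back edge
Back edge closes the cycle N → M → O → S → L → N; its vertices are {L, M, N, O, S}.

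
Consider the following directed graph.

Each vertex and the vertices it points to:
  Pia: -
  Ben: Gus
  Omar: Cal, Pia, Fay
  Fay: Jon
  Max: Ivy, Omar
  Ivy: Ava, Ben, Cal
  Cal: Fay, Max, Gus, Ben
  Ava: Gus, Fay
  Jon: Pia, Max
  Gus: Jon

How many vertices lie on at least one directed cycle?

9

A vertex is on a directed cycle iff it belongs to a strongly connected component of size ≥ 2 (or has a self-loop).
The vertices on cycles are {Ava, Ben, Cal, Fay, Gus, Ivy, Jon, Max, Omar} — 9 in total.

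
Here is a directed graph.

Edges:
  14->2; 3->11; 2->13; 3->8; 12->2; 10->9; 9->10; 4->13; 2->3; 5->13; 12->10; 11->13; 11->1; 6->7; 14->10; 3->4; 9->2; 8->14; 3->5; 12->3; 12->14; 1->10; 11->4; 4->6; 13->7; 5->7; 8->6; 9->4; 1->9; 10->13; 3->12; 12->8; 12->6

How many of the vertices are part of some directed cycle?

A vertex is on a directed cycle iff it belongs to a strongly connected component of size ≥ 2 (or has a self-loop).
The vertices on cycles are {1, 2, 3, 8, 9, 10, 11, 12, 14} — 9 in total.

9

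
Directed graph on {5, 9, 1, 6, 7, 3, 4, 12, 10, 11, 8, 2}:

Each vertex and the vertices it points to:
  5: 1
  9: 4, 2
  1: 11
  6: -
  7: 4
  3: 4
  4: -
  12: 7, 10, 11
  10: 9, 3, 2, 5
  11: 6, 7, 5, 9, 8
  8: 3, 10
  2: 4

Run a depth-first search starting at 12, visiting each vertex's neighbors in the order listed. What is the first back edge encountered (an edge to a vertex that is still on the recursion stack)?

11->5

DFS from 12 (visiting each vertex's neighbors in the order listed); mark gray on enter, black on exit:
12 gray
  7 gray
    4 gray
    4 black
  7 black
  10 gray
    9 gray
      9→4: 4 black — skip
      2 gray
        2→4: 4 black — skip
      2 black
    9 black
    3 gray
      3→4: 4 black — skip
    3 black
    10→2: 2 black — skip
    5 gray
      1 gray
        11 gray
          6 gray
          6 black
          11→7: 7 black — skip
          11→5: 5 is gray → back edge
First back edge: 11 → 5.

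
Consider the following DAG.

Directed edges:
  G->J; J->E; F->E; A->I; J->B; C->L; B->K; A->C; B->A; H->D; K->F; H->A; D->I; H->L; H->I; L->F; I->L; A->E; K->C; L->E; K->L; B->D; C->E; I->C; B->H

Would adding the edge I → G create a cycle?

Adding I→G creates a cycle iff G can already reach I.
Path from G: G → J → B → H → I.
So G → … → I → G is a cycle.

Yes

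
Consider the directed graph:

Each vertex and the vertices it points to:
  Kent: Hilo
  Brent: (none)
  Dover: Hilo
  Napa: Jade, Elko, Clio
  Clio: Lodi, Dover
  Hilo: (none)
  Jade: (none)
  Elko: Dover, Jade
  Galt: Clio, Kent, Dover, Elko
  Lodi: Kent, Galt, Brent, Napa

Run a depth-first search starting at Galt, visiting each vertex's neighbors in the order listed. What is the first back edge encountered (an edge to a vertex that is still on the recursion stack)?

DFS from Galt (visiting each vertex's neighbors in the order listed); mark gray on enter, black on exit:
Galt gray
  Clio gray
    Lodi gray
      Kent gray
        Hilo gray
        Hilo black
      Kent black
      Lodi→Galt: Galt is gray → back edge
First back edge: Lodi → Galt.

Lodi->Galt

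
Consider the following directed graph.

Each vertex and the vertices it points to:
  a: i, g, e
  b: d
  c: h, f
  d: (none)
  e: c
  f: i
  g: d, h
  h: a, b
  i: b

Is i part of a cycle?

No

i lies on a cycle iff there is a path from i back to itself.
Exploring from i, it never reaches itself; equivalently, its strongly connected component is a singleton.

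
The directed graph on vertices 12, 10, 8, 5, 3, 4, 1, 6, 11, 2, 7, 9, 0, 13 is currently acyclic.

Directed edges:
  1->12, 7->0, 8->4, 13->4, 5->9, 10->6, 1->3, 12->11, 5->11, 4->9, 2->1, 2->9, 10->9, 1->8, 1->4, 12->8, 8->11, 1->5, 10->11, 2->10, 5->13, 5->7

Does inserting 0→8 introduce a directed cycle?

No

Adding 0→8 creates a cycle iff 8 can already reach 0.
Explore from 8: no path reaches 0. The graph stays acyclic.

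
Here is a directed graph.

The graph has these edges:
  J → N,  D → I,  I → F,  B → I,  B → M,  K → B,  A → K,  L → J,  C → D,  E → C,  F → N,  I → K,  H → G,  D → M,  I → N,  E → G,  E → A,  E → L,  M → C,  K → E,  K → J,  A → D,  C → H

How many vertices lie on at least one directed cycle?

8

A vertex is on a directed cycle iff it belongs to a strongly connected component of size ≥ 2 (or has a self-loop).
The vertices on cycles are {A, B, C, D, E, I, K, M} — 8 in total.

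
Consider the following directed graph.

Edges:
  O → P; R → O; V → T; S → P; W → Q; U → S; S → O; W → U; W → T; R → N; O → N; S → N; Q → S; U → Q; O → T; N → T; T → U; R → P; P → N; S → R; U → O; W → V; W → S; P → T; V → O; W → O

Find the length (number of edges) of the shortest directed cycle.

3

For each vertex v, BFS finds the shortest path from v back to v.
The shortest such closed walk is U → O → T → U, length 3.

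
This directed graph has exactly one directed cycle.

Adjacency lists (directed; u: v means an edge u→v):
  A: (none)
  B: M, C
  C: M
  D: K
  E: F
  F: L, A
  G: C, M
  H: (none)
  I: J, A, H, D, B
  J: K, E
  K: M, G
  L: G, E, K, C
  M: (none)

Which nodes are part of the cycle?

E, F, L

DFS with gray/black marking from E:
E gray
  F gray
    L gray
      G gray
        C gray
          M gray
          M black
        C black
        G→M: M black — skip
      G black
      L→E: E is gray → back edge
Back edge closes the cycle E → F → L → E; its vertices are {E, F, L}.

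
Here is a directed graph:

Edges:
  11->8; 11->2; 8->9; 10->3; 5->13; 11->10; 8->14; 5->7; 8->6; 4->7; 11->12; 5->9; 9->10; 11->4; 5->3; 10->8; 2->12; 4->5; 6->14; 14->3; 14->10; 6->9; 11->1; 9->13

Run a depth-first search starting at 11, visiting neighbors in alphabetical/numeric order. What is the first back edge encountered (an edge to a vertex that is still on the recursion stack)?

6->9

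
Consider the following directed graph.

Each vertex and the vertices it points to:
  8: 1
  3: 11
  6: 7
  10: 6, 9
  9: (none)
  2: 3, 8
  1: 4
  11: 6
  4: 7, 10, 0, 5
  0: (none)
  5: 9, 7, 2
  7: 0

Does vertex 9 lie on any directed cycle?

No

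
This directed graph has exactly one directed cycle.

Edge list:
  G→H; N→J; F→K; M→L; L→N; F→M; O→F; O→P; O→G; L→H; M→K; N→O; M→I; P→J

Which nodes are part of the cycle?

DFS with gray/black marking from L:
L gray
  N gray
    O gray
      P gray
        J gray
        J black
      P black
      F gray
        M gray
          I gray
          I black
          M→L: L is gray → back edge
Back edge closes the cycle L → N → O → F → M → L; its vertices are {F, L, M, N, O}.

F, L, M, N, O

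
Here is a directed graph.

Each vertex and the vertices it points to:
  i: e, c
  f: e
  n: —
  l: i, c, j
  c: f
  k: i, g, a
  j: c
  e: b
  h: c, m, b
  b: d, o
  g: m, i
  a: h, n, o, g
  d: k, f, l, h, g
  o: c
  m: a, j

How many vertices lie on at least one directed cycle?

14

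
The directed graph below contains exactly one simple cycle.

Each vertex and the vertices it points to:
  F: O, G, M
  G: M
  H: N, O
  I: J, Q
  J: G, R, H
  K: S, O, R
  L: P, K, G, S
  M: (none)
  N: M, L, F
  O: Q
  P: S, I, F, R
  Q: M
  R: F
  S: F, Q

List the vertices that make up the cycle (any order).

DFS with gray/black marking from L:
L gray
  P gray
    S gray
      F gray
        O gray
          Q gray
            M gray
            M black
          Q black
        O black
        G gray
          G→M: M black — skip
        G black
        F→M: M black — skip
      F black
      S→Q: Q black — skip
    S black
    I gray
      J gray
        J→G: G black — skip
        R gray
          R→F: F black — skip
        R black
        H gray
          N gray
            N→M: M black — skip
            N→L: L is gray → back edge
Back edge closes the cycle L → P → I → J → H → N → L; its vertices are {H, I, J, L, N, P}.

H, I, J, L, N, P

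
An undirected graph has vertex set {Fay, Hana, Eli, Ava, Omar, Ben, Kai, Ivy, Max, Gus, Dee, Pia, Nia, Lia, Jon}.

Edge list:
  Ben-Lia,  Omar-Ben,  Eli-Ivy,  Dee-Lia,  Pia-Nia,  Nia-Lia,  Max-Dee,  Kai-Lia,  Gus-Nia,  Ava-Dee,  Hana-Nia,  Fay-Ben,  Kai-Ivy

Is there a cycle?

DFS, tracking each vertex's parent; an edge to a visited non-parent vertex closes a cycle.
Start from Pia:
visit Pia (parent –)
  visit Nia (parent Pia)
    visit Hana (parent Nia)
      Hana–Nia: parent, skip
    Nia–Pia: parent, skip
    visit Gus (parent Nia)
      Gus–Nia: parent, skip
    visit Lia (parent Nia)
      visit Dee (parent Lia)
        visit Max (parent Dee)
          Max–Dee: parent, skip
        Dee–Lia: parent, skip
        visit Ava (parent Dee)
          Ava–Dee: parent, skip
      visit Ben (parent Lia)
        visit Omar (parent Ben)
          Omar–Ben: parent, skip
        visit Fay (parent Ben)
          Fay–Ben: parent, skip
        Ben–Lia: parent, skip
      visit Kai (parent Lia)
        Kai–Lia: parent, skip
        visit Ivy (parent Kai)
          Ivy–Kai: parent, skip
          visit Eli (parent Ivy)
            Eli–Ivy: parent, skip
      Lia–Nia: parent, skip
visit Jon (parent –)
No non-parent visited neighbor found — the graph is a forest.

No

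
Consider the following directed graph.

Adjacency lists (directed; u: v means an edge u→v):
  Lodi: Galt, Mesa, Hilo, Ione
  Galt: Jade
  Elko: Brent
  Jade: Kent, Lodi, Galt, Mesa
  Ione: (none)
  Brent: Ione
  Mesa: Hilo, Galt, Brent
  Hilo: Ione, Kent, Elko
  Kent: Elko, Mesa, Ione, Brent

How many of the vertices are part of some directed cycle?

A vertex is on a directed cycle iff it belongs to a strongly connected component of size ≥ 2 (or has a self-loop).
The vertices on cycles are {Galt, Hilo, Jade, Kent, Lodi, Mesa} — 6 in total.

6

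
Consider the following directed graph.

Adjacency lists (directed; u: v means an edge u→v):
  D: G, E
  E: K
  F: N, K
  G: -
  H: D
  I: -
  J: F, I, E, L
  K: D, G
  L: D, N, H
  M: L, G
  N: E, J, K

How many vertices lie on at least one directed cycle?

A vertex is on a directed cycle iff it belongs to a strongly connected component of size ≥ 2 (or has a self-loop).
The vertices on cycles are {D, E, F, J, K, L, N} — 7 in total.

7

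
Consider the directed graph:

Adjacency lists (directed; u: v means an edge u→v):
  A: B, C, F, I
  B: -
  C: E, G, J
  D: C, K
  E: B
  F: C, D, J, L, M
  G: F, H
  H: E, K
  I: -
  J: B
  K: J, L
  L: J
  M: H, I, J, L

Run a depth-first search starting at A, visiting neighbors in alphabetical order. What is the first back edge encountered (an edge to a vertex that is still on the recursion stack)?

F->C

DFS from A (visiting neighbors in alphabetical order); mark gray on enter, black on exit:
A gray
  B gray
  B black
  C gray
    E gray
      E→B: B black — skip
    E black
    G gray
      F gray
        F→C: C is gray → back edge
First back edge: F → C.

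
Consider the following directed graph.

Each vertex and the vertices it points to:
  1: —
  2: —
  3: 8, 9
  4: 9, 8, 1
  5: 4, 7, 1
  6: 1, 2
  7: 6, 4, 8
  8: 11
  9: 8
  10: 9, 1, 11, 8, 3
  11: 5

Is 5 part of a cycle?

5 is on a cycle iff 5 can reach itself via ≥1 edge.
5 → 4 → 8 → 11 → 5 — yes.

Yes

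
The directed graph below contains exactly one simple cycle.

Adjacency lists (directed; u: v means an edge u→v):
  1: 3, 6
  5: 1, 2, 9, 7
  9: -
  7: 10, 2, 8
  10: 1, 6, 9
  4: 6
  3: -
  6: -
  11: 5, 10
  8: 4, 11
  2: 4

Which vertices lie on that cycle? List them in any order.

DFS with gray/black marking from 7:
7 gray
  10 gray
    1 gray
      3 gray
      3 black
      6 gray
      6 black
    1 black
    10→6: 6 black — skip
    9 gray
    9 black
  10 black
  2 gray
    4 gray
      4→6: 6 black — skip
    4 black
  2 black
  8 gray
    8→4: 4 black — skip
    11 gray
      5 gray
        5→1: 1 black — skip
        5→2: 2 black — skip
        5→9: 9 black — skip
        5→7: 7 is gray → back edge
Back edge closes the cycle 7 → 8 → 11 → 5 → 7; its vertices are {5, 7, 8, 11}.

5, 7, 8, 11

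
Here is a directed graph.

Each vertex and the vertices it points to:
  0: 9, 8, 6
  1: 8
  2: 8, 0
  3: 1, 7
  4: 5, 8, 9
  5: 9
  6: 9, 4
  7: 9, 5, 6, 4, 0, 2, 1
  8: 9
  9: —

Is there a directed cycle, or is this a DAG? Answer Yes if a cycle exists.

No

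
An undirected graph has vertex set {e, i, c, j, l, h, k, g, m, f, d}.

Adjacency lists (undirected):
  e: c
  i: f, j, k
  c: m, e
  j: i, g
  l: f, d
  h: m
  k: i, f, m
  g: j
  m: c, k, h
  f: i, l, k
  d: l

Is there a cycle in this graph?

DFS, tracking each vertex's parent; an edge to a visited non-parent vertex closes a cycle.
Start from l:
visit l (parent –)
  visit f (parent l)
    visit i (parent f)
      i–f: parent, skip
      visit j (parent i)
        j–i: parent, skip
        visit g (parent j)
          g–j: parent, skip
      visit k (parent i)
        k–i: parent, skip
        k–f: f visited and ≠ parent → cycle
Cycle: f – i – k – f.

Yes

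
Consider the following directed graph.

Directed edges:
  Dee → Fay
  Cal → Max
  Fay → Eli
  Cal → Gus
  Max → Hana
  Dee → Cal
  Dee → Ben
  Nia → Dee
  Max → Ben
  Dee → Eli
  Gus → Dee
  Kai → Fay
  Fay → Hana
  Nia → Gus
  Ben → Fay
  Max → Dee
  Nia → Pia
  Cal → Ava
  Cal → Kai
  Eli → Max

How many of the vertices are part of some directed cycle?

A vertex is on a directed cycle iff it belongs to a strongly connected component of size ≥ 2 (or has a self-loop).
The vertices on cycles are {Ben, Cal, Dee, Eli, Fay, Gus, Kai, Max} — 8 in total.

8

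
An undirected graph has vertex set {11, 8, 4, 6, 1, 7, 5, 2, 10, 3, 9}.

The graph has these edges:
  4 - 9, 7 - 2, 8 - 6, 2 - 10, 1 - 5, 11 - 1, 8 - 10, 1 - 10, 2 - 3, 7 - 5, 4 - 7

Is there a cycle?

Yes

DFS, tracking each vertex's parent; an edge to a visited non-parent vertex closes a cycle.
Start from 3:
visit 3 (parent –)
  visit 2 (parent 3)
    2–3: parent, skip
    visit 10 (parent 2)
      visit 1 (parent 10)
        visit 11 (parent 1)
          11–1: parent, skip
        visit 5 (parent 1)
          5–1: parent, skip
          visit 7 (parent 5)
            7–2: 2 visited and ≠ parent → cycle
Cycle: 2 – 10 – 1 – 5 – 7 – 2.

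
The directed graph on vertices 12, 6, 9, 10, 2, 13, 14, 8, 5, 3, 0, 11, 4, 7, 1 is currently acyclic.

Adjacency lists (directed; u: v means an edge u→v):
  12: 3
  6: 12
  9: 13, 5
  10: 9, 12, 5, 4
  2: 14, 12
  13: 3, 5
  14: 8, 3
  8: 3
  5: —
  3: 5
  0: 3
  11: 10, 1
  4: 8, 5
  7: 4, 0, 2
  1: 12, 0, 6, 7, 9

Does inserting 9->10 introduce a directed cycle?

Yes

Adding 9→10 creates a cycle iff 10 can already reach 9.
Path from 10: 10 → 9.
So 10 → … → 9 → 10 is a cycle.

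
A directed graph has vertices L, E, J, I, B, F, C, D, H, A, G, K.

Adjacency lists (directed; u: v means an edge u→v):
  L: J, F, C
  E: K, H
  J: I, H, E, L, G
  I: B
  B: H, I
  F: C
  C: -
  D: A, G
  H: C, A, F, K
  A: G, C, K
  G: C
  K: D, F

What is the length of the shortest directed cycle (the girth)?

For each vertex v, BFS finds the shortest path from v back to v.
The shortest such closed walk is J → L → J, length 2.

2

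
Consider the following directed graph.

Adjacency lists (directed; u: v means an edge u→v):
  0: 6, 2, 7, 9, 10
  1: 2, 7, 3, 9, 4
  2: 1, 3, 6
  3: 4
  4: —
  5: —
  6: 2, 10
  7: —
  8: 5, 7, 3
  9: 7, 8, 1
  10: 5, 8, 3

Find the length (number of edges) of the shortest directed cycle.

2

For each vertex v, BFS finds the shortest path from v back to v.
The shortest such closed walk is 2 → 6 → 2, length 2.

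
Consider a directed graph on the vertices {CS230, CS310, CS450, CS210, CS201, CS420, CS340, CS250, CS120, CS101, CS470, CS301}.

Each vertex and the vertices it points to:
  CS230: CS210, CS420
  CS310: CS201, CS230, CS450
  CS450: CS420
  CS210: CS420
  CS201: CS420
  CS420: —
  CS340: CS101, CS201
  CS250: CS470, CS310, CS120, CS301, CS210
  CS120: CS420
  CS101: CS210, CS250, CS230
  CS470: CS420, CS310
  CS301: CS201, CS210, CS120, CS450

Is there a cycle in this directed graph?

No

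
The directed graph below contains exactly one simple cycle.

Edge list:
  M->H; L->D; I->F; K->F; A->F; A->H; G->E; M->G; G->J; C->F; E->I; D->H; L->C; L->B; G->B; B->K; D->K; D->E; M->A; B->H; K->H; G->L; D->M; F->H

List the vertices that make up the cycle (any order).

DFS with gray/black marking from L:
L gray
  C gray
    F gray
      H gray
      H black
    F black
  C black
  D gray
    K gray
      K→F: F black — skip
      K→H: H black — skip
    K black
    M gray
      G gray
        E gray
          I gray
            I→F: F black — skip
          I black
        E black
        G→L: L is gray → back edge
Back edge closes the cycle L → D → M → G → L; its vertices are {D, G, L, M}.

D, G, L, M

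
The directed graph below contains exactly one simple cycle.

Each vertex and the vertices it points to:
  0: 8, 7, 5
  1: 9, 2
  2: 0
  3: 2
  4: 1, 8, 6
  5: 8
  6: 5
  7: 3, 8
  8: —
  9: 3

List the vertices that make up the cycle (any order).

DFS with gray/black marking from 3:
3 gray
  2 gray
    0 gray
      8 gray
      8 black
      7 gray
        7→3: 3 is gray → back edge
Back edge closes the cycle 3 → 2 → 0 → 7 → 3; its vertices are {0, 2, 3, 7}.

0, 2, 3, 7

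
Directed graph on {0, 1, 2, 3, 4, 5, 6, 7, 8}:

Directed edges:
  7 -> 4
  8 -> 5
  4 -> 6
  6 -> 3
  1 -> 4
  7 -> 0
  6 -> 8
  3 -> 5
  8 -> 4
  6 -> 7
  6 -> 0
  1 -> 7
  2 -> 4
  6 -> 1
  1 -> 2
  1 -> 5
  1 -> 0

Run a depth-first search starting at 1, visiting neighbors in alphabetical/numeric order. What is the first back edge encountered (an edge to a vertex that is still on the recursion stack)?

DFS from 1 (visiting neighbors in alphabetical/numeric order); mark gray on enter, black on exit:
1 gray
  0 gray
  0 black
  2 gray
    4 gray
      6 gray
        6→0: 0 black — skip
        6→1: 1 is gray → back edge
First back edge: 6 → 1.

6->1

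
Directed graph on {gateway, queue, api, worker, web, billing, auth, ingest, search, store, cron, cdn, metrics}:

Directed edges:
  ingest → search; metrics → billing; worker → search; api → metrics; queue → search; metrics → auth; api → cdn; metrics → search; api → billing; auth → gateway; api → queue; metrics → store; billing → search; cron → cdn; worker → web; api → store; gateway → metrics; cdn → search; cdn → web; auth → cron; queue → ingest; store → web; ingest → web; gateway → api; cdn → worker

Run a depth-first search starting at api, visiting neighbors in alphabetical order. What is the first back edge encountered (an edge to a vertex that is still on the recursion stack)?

DFS from api (visiting neighbors in alphabetical order); mark gray on enter, black on exit:
api gray
  billing gray
    search gray
    search black
  billing black
  cdn gray
    cdn→search: search black — skip
    web gray
    web black
    worker gray
      worker→search: search black — skip
      worker→web: web black — skip
    worker black
  cdn black
  metrics gray
    auth gray
      cron gray
        cron→cdn: cdn black — skip
      cron black
      gateway gray
        gateway→api: api is gray → back edge
First back edge: gateway → api.

gateway→api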